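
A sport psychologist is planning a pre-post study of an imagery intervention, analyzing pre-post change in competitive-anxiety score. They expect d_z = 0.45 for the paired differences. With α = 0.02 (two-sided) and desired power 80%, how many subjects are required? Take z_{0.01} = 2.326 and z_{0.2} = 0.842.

For a paired (one-sample on differences) test: n = ((z_{α/2} + z_β) / d)².
z_{α/2} + z_β = 2.326 + 0.842 = 3.168.
n = (3.168 / 0.45)² = 7.040² = 49.56.
Round up.

n = 50 pairs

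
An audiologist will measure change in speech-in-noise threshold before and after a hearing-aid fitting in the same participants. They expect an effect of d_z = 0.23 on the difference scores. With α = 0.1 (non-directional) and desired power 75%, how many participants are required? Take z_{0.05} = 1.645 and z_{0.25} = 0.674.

For a paired (one-sample on differences) test: n = ((z_{α/2} + z_β) / d)².
z_{α/2} + z_β = 1.645 + 0.674 = 2.319.
n = (2.319 / 0.23)² = 10.083² = 101.66.
Round up.

n = 102 pairs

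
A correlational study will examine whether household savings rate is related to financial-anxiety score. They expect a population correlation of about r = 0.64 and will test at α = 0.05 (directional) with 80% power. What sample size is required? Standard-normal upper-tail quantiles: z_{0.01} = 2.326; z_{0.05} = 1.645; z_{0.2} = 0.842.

n = 14

Fisher's z: C = ½·ln((1+r)/(1−r)) = ½·ln(4.5556) = 0.7582.
n = ((z_{α} + z_β)/C)² + 3.
(1.645 + 0.842) / 0.7582 = 2.487 / 0.7582 = 3.280.
n = 3.280² + 3 = 10.76 + 3 = 13.8.
Round up.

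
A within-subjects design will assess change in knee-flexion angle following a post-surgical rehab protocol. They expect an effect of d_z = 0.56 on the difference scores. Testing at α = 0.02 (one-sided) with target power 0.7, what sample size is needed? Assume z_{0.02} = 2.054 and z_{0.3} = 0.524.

For a paired (one-sample on differences) test: n = ((z_{α} + z_β) / d)².
z_{α} + z_β = 2.054 + 0.524 = 2.578.
n = (2.578 / 0.56)² = 4.604² = 21.19.
Round up.

n = 22 pairs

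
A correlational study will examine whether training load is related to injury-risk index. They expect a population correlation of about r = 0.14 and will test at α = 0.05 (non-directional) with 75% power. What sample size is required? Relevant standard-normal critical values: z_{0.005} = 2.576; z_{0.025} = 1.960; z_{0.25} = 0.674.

n = 353

Fisher's z: C = ½·ln((1+r)/(1−r)) = ½·ln(1.3256) = 0.1409.
n = ((z_{α/2} + z_β)/C)² + 3.
(1.960 + 0.674) / 0.1409 = 2.634 / 0.1409 = 18.694.
n = 18.694² + 3 = 349.47 + 3 = 352.5.
Round up.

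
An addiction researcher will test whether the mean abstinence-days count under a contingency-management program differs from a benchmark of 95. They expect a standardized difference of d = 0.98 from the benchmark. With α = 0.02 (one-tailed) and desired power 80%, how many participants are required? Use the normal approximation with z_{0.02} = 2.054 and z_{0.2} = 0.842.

For a one-sample test: n = ((z_{α} + z_β) / d)².
z_{α} + z_β = 2.054 + 0.842 = 2.896.
n = (2.896 / 0.98)² = 2.955² = 8.73.
Round up.

n = 9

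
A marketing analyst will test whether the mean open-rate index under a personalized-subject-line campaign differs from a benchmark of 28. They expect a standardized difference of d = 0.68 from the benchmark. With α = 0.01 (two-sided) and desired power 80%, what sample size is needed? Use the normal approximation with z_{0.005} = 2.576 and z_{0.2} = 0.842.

For a one-sample test: n = ((z_{α/2} + z_β) / d)².
z_{α/2} + z_β = 2.576 + 0.842 = 3.418.
n = (3.418 / 0.68)² = 5.026² = 25.27.
Round up.

n = 26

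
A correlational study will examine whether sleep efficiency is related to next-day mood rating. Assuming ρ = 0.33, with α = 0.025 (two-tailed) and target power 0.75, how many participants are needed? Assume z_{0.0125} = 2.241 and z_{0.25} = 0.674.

n = 76

Fisher's z: C = ½·ln((1+r)/(1−r)) = ½·ln(1.9851) = 0.3428.
n = ((z_{α/2} + z_β)/C)² + 3.
(2.241 + 0.674) / 0.3428 = 2.915 / 0.3428 = 8.504.
n = 8.504² + 3 = 72.31 + 3 = 75.3.
Round up.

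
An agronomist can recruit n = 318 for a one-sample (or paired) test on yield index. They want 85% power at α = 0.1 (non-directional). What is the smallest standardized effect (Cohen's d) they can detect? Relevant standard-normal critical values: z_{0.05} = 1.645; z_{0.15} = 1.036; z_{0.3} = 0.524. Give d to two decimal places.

For a single sample (or paired design) of n = 318: d_min = (z_{α/2} + z_β)/√n.
z-sum = 1.645 + 1.036 = 2.681.
d_min = 2.681 / √318 = 2.681 / 17.833 = 0.150.

d_min ≈ 0.15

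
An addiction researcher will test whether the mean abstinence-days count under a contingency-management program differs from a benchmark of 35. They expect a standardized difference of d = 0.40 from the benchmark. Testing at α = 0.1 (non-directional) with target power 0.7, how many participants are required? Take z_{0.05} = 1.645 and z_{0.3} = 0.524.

For a one-sample test: n = ((z_{α/2} + z_β) / d)².
z_{α/2} + z_β = 1.645 + 0.524 = 2.169.
n = (2.169 / 0.40)² = 5.422² = 29.40.
Round up.

n = 30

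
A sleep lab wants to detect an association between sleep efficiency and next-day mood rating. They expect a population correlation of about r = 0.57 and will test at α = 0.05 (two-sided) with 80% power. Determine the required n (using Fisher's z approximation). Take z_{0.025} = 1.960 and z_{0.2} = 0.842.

Fisher's z: C = ½·ln((1+r)/(1−r)) = ½·ln(3.6512) = 0.6475.
n = ((z_{α/2} + z_β)/C)² + 3.
(1.960 + 0.842) / 0.6475 = 2.802 / 0.6475 = 4.327.
n = 4.327² + 3 = 18.73 + 3 = 21.7.
Round up.

n = 22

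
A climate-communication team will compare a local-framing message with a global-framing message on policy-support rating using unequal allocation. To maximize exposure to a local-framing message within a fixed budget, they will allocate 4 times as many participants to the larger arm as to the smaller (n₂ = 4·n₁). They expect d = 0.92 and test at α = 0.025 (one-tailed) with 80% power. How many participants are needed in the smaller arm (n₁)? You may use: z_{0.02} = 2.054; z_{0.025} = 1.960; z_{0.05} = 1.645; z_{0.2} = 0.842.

n₁ = 12

With allocation ratio k = n₂/n₁ = 4, Var(x̄₁−x̄₂) = σ²(1/n₁ + 1/(k·n₁)) = σ²·(k+1)/(k·n₁).
So n₁ = (1 + 1/k)·((z_{α} + z_β)/d)² = 1.250 × (2.802/0.92)².
n₁ = 1.250 × 9.28 = 11.6.
Round up: n₁ = 12, giving n₂ = 4 × 12 = 48.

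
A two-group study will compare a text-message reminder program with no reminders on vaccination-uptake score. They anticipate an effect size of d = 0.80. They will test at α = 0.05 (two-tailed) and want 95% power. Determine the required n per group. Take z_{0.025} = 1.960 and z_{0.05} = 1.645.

For two independent groups with equal n: n = 2·((z_{α/2} + z_β) / d)².
z_{α/2} + z_β = 1.960 + 1.645 = 3.605.
n = 2 × (3.605 / 0.80)² = 2 × 4.506² = 2 × 20.31 = 40.6.
Round up to the next whole participant.

n = 41 per group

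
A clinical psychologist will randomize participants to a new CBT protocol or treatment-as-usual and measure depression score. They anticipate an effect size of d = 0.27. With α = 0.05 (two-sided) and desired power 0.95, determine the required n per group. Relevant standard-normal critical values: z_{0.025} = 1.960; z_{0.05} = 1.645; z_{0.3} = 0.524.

For two independent groups with equal n: n = 2·((z_{α/2} + z_β) / d)².
z_{α/2} + z_β = 1.960 + 1.645 = 3.605.
n = 2 × (3.605 / 0.27)² = 2 × 13.352² = 2 × 178.27 = 356.5.
Round up to the next whole participant.

n = 357 per group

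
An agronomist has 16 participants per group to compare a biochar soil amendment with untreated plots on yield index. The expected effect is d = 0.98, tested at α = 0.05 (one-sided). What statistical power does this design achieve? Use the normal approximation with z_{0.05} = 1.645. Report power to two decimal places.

For two equal groups, power = Φ(d·√(n/2) − z_{α}).
d·√(n/2) = 0.98 × √(16/2) = 0.98 × 2.828 = 2.772.
z_β = 2.772 − 1.645 = 1.127.
Power = Φ(1.127) = 0.870.

power ≈ 0.87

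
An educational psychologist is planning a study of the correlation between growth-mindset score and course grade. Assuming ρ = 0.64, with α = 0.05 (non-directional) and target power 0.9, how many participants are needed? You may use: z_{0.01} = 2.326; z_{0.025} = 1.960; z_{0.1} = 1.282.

Fisher's z: C = ½·ln((1+r)/(1−r)) = ½·ln(4.5556) = 0.7582.
n = ((z_{α/2} + z_β)/C)² + 3.
(1.960 + 1.282) / 0.7582 = 3.242 / 0.7582 = 4.276.
n = 4.276² + 3 = 18.28 + 3 = 21.3.
Round up.

n = 22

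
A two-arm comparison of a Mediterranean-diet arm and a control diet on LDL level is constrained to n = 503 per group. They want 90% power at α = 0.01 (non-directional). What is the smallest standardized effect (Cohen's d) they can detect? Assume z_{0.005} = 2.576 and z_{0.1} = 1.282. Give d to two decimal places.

d_min ≈ 0.24

For two independent groups of n = 503 each: d_min = (z_{α/2} + z_β)·√(2/n).
z-sum = 2.576 + 1.282 = 3.858.
d_min = 3.858 × √(2/503) = 3.858 × 0.0631 = 0.243.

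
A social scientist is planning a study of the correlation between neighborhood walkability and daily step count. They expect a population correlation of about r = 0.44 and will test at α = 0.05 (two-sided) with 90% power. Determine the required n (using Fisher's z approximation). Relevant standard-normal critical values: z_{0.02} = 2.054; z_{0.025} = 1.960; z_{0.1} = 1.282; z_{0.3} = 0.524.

Fisher's z: C = ½·ln((1+r)/(1−r)) = ½·ln(2.5714) = 0.4722.
n = ((z_{α/2} + z_β)/C)² + 3.
(1.960 + 1.282) / 0.4722 = 3.242 / 0.4722 = 6.866.
n = 6.866² + 3 = 47.14 + 3 = 50.1.
Round up.

n = 51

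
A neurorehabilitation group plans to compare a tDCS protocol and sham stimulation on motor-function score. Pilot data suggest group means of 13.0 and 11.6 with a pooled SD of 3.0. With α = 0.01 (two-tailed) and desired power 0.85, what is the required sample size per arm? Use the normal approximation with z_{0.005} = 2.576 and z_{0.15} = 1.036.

n = 120 per group

Cohen's d = |M₁ − M₂| / SD_pooled = |13.0 − 11.6| / 3.0 = 1.4 / 3.0 = 0.467.
For two independent groups with equal n: n = 2·((z_{α/2} + z_β) / d)².
z_{α/2} + z_β = 2.576 + 1.036 = 3.612.
n = 2 × (3.612 / 0.467)² = 2 × 7.734² = 2 × 59.82 = 119.6.
Round up to the next whole participant.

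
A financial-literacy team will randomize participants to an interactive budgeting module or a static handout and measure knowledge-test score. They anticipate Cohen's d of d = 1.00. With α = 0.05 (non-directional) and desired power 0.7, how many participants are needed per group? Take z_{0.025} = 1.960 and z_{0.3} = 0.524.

For two independent groups with equal n: n = 2·((z_{α/2} + z_β) / d)².
z_{α/2} + z_β = 1.960 + 0.524 = 2.484.
n = 2 × (2.484 / 1.00)² = 2 × 2.484² = 2 × 6.17 = 12.3.
Round up to the next whole participant.

n = 13 per group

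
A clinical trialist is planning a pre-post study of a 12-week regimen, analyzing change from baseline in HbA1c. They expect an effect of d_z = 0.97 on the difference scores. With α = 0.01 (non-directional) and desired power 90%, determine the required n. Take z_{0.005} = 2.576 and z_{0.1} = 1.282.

n = 16 pairs

For a paired (one-sample on differences) test: n = ((z_{α/2} + z_β) / d)².
z_{α/2} + z_β = 2.576 + 1.282 = 3.858.
n = (3.858 / 0.97)² = 3.977² = 15.82.
Round up.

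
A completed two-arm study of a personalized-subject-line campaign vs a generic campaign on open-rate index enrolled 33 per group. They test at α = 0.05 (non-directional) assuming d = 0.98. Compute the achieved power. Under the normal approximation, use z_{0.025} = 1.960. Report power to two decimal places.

For two equal groups, power = Φ(d·√(n/2) − z_{α/2}).
d·√(n/2) = 0.98 × √(33/2) = 0.98 × 4.062 = 3.981.
z_β = 3.981 − 1.960 = 2.021.
Power = Φ(2.021) = 0.978.

power ≈ 0.98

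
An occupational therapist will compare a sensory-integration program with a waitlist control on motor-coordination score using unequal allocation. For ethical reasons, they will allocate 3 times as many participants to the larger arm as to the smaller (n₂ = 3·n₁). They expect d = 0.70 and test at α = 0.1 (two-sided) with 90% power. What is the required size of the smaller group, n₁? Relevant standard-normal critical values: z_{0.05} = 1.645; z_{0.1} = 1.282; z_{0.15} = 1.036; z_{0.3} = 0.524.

With allocation ratio k = n₂/n₁ = 3, Var(x̄₁−x̄₂) = σ²(1/n₁ + 1/(k·n₁)) = σ²·(k+1)/(k·n₁).
So n₁ = (1 + 1/k)·((z_{α/2} + z_β)/d)² = 1.333 × (2.927/0.70)².
n₁ = 1.333 × 17.48 = 23.3.
Round up: n₁ = 24, giving n₂ = 3 × 24 = 72.

n₁ = 24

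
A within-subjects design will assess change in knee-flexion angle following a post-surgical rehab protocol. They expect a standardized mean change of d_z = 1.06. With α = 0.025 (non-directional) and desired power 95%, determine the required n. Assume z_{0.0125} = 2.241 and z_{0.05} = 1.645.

For a paired (one-sample on differences) test: n = ((z_{α/2} + z_β) / d)².
z_{α/2} + z_β = 2.241 + 1.645 = 3.886.
n = (3.886 / 1.06)² = 3.666² = 13.44.
Round up.

n = 14 pairs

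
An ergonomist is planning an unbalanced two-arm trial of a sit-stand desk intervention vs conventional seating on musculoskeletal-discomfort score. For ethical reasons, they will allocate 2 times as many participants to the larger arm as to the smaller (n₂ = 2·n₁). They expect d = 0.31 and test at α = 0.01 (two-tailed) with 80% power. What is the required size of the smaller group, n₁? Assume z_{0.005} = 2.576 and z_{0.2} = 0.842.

With allocation ratio k = n₂/n₁ = 2, Var(x̄₁−x̄₂) = σ²(1/n₁ + 1/(k·n₁)) = σ²·(k+1)/(k·n₁).
So n₁ = (1 + 1/k)·((z_{α/2} + z_β)/d)² = 1.500 × (3.418/0.31)².
n₁ = 1.500 × 121.57 = 182.4.
Round up: n₁ = 183, giving n₂ = 2 × 183 = 366.

n₁ = 183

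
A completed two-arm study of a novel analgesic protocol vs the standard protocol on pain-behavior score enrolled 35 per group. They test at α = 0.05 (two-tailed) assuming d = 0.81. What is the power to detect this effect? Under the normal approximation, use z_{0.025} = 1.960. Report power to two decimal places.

For two equal groups, power = Φ(d·√(n/2) − z_{α/2}).
d·√(n/2) = 0.81 × √(35/2) = 0.81 × 4.183 = 3.388.
z_β = 3.388 − 1.960 = 1.428.
Power = Φ(1.428) = 0.923.

power ≈ 0.92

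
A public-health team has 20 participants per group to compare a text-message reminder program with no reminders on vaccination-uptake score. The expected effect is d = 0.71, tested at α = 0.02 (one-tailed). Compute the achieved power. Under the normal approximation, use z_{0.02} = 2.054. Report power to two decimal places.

For two equal groups, power = Φ(d·√(n/2) − z_{α}).
d·√(n/2) = 0.71 × √(20/2) = 0.71 × 3.162 = 2.245.
z_β = 2.245 − 2.054 = 0.191.
Power = Φ(0.191) = 0.576.

power ≈ 0.58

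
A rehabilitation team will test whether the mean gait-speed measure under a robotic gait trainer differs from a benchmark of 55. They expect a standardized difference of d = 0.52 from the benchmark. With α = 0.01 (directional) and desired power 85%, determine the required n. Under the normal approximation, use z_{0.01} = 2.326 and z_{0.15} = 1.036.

n = 42

For a one-sample test: n = ((z_{α} + z_β) / d)².
z_{α} + z_β = 2.326 + 1.036 = 3.362.
n = (3.362 / 0.52)² = 6.465² = 41.80.
Round up.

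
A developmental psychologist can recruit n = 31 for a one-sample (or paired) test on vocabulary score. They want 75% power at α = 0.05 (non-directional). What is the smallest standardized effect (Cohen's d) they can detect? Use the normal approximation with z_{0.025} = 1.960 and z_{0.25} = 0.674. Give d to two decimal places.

d_min ≈ 0.47

For a single sample (or paired design) of n = 31: d_min = (z_{α/2} + z_β)/√n.
z-sum = 1.960 + 0.674 = 2.634.
d_min = 2.634 / √31 = 2.634 / 5.568 = 0.473.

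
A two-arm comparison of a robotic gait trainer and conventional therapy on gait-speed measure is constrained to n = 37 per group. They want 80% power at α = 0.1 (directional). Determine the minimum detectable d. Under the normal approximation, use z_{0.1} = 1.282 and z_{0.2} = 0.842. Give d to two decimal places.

d_min ≈ 0.49

For two independent groups of n = 37 each: d_min = (z_{α} + z_β)·√(2/n).
z-sum = 1.282 + 0.842 = 2.124.
d_min = 2.124 × √(2/37) = 2.124 × 0.2325 = 0.494.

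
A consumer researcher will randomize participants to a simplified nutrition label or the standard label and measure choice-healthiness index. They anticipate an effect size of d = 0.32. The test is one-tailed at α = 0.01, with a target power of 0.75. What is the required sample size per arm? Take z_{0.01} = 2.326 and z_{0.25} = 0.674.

n = 176 per group

For two independent groups with equal n: n = 2·((z_{α} + z_β) / d)².
z_{α} + z_β = 2.326 + 0.674 = 3.000.
n = 2 × (3.000 / 0.32)² = 2 × 9.375² = 2 × 87.89 = 175.8.
Round up to the next whole participant.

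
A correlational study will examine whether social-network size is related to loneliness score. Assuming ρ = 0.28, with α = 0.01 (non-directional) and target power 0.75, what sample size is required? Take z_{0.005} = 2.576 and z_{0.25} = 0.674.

Fisher's z: C = ½·ln((1+r)/(1−r)) = ½·ln(1.7778) = 0.2877.
n = ((z_{α/2} + z_β)/C)² + 3.
(2.576 + 0.674) / 0.2877 = 3.250 / 0.2877 = 11.296.
n = 11.296² + 3 = 127.61 + 3 = 130.6.
Round up.

n = 131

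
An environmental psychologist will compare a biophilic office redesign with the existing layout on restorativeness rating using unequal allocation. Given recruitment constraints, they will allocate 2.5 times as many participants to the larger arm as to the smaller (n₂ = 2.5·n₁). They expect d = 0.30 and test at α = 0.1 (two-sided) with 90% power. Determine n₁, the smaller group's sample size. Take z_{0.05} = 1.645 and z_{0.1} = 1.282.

With allocation ratio k = n₂/n₁ = 2.5, Var(x̄₁−x̄₂) = σ²(1/n₁ + 1/(k·n₁)) = σ²·(k+1)/(k·n₁).
So n₁ = (1 + 1/k)·((z_{α/2} + z_β)/d)² = 1.400 × (2.927/0.30)².
n₁ = 1.400 × 95.19 = 133.3.
Round up: n₁ = 134, giving n₂ = 2.5 × 134 = 335.

n₁ = 134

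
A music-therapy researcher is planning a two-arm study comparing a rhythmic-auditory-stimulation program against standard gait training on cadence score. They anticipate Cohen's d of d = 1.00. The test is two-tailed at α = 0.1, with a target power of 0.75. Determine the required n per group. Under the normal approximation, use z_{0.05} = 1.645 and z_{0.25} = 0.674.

For two independent groups with equal n: n = 2·((z_{α/2} + z_β) / d)².
z_{α/2} + z_β = 1.645 + 0.674 = 2.319.
n = 2 × (2.319 / 1.00)² = 2 × 2.319² = 2 × 5.38 = 10.8.
Round up to the next whole participant.

n = 11 per group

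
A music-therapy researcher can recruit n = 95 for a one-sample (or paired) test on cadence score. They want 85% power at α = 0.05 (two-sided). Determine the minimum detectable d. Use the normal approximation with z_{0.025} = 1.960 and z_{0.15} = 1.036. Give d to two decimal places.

For a single sample (or paired design) of n = 95: d_min = (z_{α/2} + z_β)/√n.
z-sum = 1.960 + 1.036 = 2.996.
d_min = 2.996 / √95 = 2.996 / 9.747 = 0.307.

d_min ≈ 0.31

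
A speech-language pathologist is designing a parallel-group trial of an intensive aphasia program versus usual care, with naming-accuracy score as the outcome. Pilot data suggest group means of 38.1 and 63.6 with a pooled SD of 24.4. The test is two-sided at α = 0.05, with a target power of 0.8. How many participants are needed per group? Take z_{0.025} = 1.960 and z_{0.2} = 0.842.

Cohen's d = |M₁ − M₂| / SD_pooled = |38.1 − 63.6| / 24.4 = 25.5 / 24.4 = 1.045.
For two independent groups with equal n: n = 2·((z_{α/2} + z_β) / d)².
z_{α/2} + z_β = 1.960 + 0.842 = 2.802.
n = 2 × (2.802 / 1.045)² = 2 × 2.681² = 2 × 7.19 = 14.4.
Round up to the next whole participant.

n = 15 per group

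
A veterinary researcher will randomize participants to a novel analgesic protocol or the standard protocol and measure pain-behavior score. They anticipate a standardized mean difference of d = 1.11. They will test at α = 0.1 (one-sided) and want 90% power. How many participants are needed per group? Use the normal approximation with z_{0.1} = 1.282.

n = 11 per group

For two independent groups with equal n: n = 2·((z_{α} + z_β) / d)².
z_{α} + z_β = 1.282 + 1.282 = 2.564.
n = 2 × (2.564 / 1.11)² = 2 × 2.310² = 2 × 5.34 = 10.7.
Round up to the next whole participant.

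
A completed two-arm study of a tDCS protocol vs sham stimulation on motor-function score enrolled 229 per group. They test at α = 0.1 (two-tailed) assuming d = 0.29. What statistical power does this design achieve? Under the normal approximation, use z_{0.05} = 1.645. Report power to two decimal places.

power ≈ 0.93

For two equal groups, power = Φ(d·√(n/2) − z_{α/2}).
d·√(n/2) = 0.29 × √(229/2) = 0.29 × 10.700 = 3.103.
z_β = 3.103 − 1.645 = 1.458.
Power = Φ(1.458) = 0.928.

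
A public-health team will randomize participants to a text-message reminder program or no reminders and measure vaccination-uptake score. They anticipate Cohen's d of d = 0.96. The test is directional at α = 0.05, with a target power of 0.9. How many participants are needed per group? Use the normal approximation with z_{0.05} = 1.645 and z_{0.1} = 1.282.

n = 19 per group

For two independent groups with equal n: n = 2·((z_{α} + z_β) / d)².
z_{α} + z_β = 1.645 + 1.282 = 2.927.
n = 2 × (2.927 / 0.96)² = 2 × 3.049² = 2 × 9.30 = 18.6.
Round up to the next whole participant.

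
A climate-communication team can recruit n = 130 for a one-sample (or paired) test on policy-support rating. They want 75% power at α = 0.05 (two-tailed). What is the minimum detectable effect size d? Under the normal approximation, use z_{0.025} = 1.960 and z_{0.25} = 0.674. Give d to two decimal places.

For a single sample (or paired design) of n = 130: d_min = (z_{α/2} + z_β)/√n.
z-sum = 1.960 + 0.674 = 2.634.
d_min = 2.634 / √130 = 2.634 / 11.402 = 0.231.

d_min ≈ 0.23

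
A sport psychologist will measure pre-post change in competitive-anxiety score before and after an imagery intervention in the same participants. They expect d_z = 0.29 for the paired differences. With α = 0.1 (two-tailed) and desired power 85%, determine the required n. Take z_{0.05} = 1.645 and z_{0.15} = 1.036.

n = 86 pairs

For a paired (one-sample on differences) test: n = ((z_{α/2} + z_β) / d)².
z_{α/2} + z_β = 1.645 + 1.036 = 2.681.
n = (2.681 / 0.29)² = 9.245² = 85.47.
Round up.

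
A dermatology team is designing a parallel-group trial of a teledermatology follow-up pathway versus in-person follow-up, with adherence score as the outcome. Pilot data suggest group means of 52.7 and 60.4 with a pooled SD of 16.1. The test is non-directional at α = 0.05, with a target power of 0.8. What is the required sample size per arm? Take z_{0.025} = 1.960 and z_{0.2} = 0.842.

Cohen's d = |M₁ − M₂| / SD_pooled = |52.7 − 60.4| / 16.1 = 7.7 / 16.1 = 0.478.
For two independent groups with equal n: n = 2·((z_{α/2} + z_β) / d)².
z_{α/2} + z_β = 1.960 + 0.842 = 2.802.
n = 2 × (2.802 / 0.478)² = 2 × 5.862² = 2 × 34.36 = 68.7.
Round up to the next whole participant.

n = 69 per group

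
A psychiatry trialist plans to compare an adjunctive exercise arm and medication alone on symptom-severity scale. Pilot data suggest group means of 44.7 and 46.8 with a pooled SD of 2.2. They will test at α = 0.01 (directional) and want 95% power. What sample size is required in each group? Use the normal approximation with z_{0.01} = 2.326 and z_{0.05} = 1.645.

Cohen's d = |M₁ − M₂| / SD_pooled = |44.7 − 46.8| / 2.2 = 2.1 / 2.2 = 0.955.
For two independent groups with equal n: n = 2·((z_{α} + z_β) / d)².
z_{α} + z_β = 2.326 + 1.645 = 3.971.
n = 2 × (3.971 / 0.955)² = 2 × 4.158² = 2 × 17.29 = 34.6.
Round up to the next whole participant.

n = 35 per group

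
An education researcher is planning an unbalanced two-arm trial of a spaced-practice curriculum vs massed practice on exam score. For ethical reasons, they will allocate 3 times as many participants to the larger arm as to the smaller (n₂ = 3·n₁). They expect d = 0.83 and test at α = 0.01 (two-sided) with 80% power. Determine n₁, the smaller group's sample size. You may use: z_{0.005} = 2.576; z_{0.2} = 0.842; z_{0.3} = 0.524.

With allocation ratio k = n₂/n₁ = 3, Var(x̄₁−x̄₂) = σ²(1/n₁ + 1/(k·n₁)) = σ²·(k+1)/(k·n₁).
So n₁ = (1 + 1/k)·((z_{α/2} + z_β)/d)² = 1.333 × (3.418/0.83)².
n₁ = 1.333 × 16.96 = 22.6.
Round up: n₁ = 23, giving n₂ = 3 × 23 = 69.

n₁ = 23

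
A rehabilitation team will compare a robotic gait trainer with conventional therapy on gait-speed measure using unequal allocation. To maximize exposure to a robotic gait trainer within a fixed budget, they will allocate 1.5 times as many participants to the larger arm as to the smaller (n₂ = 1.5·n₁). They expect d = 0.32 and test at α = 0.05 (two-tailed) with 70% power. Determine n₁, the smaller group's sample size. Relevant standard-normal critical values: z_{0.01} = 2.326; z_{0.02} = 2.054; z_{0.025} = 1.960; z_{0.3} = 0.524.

n₁ = 101

With allocation ratio k = n₂/n₁ = 1.5, Var(x̄₁−x̄₂) = σ²(1/n₁ + 1/(k·n₁)) = σ²·(k+1)/(k·n₁).
So n₁ = (1 + 1/k)·((z_{α/2} + z_β)/d)² = 1.667 × (2.484/0.32)².
n₁ = 1.667 × 60.26 = 100.4.
Round up: n₁ = 101, giving n₂ = ⌈1.5 × 101⌉ = ⌈151.5⌉ = 152.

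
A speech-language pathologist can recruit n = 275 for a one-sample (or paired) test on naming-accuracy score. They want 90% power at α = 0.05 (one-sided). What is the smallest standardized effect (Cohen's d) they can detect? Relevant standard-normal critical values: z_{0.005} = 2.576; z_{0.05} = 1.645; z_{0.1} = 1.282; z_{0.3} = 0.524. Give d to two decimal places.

d_min ≈ 0.18

For a single sample (or paired design) of n = 275: d_min = (z_{α} + z_β)/√n.
z-sum = 1.645 + 1.282 = 2.927.
d_min = 2.927 / √275 = 2.927 / 16.583 = 0.177.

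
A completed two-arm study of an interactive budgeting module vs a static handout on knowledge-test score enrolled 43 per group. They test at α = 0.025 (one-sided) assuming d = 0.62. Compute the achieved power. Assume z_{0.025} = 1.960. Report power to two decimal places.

power ≈ 0.82

For two equal groups, power = Φ(d·√(n/2) − z_{α}).
d·√(n/2) = 0.62 × √(43/2) = 0.62 × 4.637 = 2.875.
z_β = 2.875 − 1.960 = 0.915.
Power = Φ(0.915) = 0.820.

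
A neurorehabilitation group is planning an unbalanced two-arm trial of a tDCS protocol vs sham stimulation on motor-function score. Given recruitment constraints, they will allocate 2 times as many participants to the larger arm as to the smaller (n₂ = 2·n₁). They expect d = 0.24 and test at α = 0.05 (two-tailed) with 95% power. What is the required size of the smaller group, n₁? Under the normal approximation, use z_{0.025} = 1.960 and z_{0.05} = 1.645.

With allocation ratio k = n₂/n₁ = 2, Var(x̄₁−x̄₂) = σ²(1/n₁ + 1/(k·n₁)) = σ²·(k+1)/(k·n₁).
So n₁ = (1 + 1/k)·((z_{α/2} + z_β)/d)² = 1.500 × (3.605/0.24)².
n₁ = 1.500 × 225.63 = 338.4.
Round up: n₁ = 339, giving n₂ = 2 × 339 = 678.

n₁ = 339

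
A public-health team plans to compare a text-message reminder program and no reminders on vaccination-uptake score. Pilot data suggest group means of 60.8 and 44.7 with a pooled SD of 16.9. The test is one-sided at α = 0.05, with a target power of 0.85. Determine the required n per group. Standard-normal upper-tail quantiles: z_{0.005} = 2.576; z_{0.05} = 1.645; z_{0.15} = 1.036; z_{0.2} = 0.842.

n = 16 per group

Cohen's d = |M₁ − M₂| / SD_pooled = |60.8 − 44.7| / 16.9 = 16.1 / 16.9 = 0.953.
For two independent groups with equal n: n = 2·((z_{α} + z_β) / d)².
z_{α} + z_β = 1.645 + 1.036 = 2.681.
n = 2 × (2.681 / 0.953)² = 2 × 2.813² = 2 × 7.91 = 15.8.
Round up to the next whole participant.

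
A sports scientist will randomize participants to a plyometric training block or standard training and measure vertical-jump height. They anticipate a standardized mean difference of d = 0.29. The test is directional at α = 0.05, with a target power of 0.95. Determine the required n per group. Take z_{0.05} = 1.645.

n = 258 per group

For two independent groups with equal n: n = 2·((z_{α} + z_β) / d)².
z_{α} + z_β = 1.645 + 1.645 = 3.290.
n = 2 × (3.290 / 0.29)² = 2 × 11.345² = 2 × 128.71 = 257.4.
Round up to the next whole participant.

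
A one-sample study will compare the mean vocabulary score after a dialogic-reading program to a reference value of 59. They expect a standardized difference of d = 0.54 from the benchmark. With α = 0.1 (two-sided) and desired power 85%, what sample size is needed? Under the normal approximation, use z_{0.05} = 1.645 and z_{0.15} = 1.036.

n = 25

For a one-sample test: n = ((z_{α/2} + z_β) / d)².
z_{α/2} + z_β = 1.645 + 1.036 = 2.681.
n = (2.681 / 0.54)² = 4.965² = 24.65.
Round up.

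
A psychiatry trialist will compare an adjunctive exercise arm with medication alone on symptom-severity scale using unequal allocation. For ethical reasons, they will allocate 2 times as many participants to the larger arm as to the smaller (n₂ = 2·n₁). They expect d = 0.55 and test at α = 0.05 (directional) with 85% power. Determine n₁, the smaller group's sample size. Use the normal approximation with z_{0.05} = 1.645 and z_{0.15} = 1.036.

With allocation ratio k = n₂/n₁ = 2, Var(x̄₁−x̄₂) = σ²(1/n₁ + 1/(k·n₁)) = σ²·(k+1)/(k·n₁).
So n₁ = (1 + 1/k)·((z_{α} + z_β)/d)² = 1.500 × (2.681/0.55)².
n₁ = 1.500 × 23.76 = 35.6.
Round up: n₁ = 36, giving n₂ = 2 × 36 = 72.

n₁ = 36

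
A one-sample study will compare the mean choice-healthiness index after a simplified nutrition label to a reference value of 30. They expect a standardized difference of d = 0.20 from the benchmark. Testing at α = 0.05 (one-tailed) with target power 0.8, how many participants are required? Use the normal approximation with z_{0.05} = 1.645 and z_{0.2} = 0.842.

n = 155

For a one-sample test: n = ((z_{α} + z_β) / d)².
z_{α} + z_β = 1.645 + 0.842 = 2.487.
n = (2.487 / 0.20)² = 12.435² = 154.63.
Round up.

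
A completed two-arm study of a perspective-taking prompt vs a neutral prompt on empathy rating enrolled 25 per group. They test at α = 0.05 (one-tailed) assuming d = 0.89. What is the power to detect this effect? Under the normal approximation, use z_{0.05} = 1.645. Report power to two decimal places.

power ≈ 0.93

For two equal groups, power = Φ(d·√(n/2) − z_{α}).
d·√(n/2) = 0.89 × √(25/2) = 0.89 × 3.536 = 3.147.
z_β = 3.147 − 1.645 = 1.502.
Power = Φ(1.502) = 0.933.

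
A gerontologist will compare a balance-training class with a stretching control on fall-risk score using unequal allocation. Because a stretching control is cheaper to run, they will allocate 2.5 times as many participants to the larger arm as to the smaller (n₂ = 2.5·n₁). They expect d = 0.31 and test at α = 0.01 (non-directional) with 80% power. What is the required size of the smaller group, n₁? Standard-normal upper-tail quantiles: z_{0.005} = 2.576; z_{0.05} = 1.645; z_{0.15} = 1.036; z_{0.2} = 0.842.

With allocation ratio k = n₂/n₁ = 2.5, Var(x̄₁−x̄₂) = σ²(1/n₁ + 1/(k·n₁)) = σ²·(k+1)/(k·n₁).
So n₁ = (1 + 1/k)·((z_{α/2} + z_β)/d)² = 1.400 × (3.418/0.31)².
n₁ = 1.400 × 121.57 = 170.2.
Round up: n₁ = 171, giving n₂ = ⌈2.5 × 171⌉ = ⌈427.5⌉ = 428.

n₁ = 171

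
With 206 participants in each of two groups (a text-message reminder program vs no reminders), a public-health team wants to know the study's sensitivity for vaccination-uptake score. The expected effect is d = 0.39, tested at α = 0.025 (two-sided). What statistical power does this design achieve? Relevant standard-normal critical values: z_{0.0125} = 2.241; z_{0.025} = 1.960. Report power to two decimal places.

For two equal groups, power = Φ(d·√(n/2) − z_{α/2}).
d·√(n/2) = 0.39 × √(206/2) = 0.39 × 10.149 = 3.958.
z_β = 3.958 − 2.241 = 1.717.
Power = Φ(1.717) = 0.957.

power ≈ 0.96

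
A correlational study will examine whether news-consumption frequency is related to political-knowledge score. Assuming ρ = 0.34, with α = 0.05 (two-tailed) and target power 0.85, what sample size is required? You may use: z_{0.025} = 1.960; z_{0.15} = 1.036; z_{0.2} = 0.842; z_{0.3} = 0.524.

n = 75

Fisher's z: C = ½·ln((1+r)/(1−r)) = ½·ln(2.0303) = 0.3541.
n = ((z_{α/2} + z_β)/C)² + 3.
(1.960 + 1.036) / 0.3541 = 2.996 / 0.3541 = 8.461.
n = 8.461² + 3 = 71.59 + 3 = 74.6.
Round up.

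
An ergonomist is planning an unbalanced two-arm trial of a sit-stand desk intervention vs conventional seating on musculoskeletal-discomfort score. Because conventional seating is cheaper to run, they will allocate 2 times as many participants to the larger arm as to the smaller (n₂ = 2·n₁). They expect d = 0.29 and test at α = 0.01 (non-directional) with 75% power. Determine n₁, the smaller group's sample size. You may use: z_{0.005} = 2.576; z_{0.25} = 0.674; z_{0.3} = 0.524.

With allocation ratio k = n₂/n₁ = 2, Var(x̄₁−x̄₂) = σ²(1/n₁ + 1/(k·n₁)) = σ²·(k+1)/(k·n₁).
So n₁ = (1 + 1/k)·((z_{α/2} + z_β)/d)² = 1.500 × (3.250/0.29)².
n₁ = 1.500 × 125.59 = 188.4.
Round up: n₁ = 189, giving n₂ = 2 × 189 = 378.

n₁ = 189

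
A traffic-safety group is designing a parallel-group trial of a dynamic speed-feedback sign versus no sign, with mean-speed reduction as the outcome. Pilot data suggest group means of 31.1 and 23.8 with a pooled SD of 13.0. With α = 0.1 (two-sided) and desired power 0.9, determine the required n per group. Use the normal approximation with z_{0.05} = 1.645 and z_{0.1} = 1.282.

n = 55 per group

Cohen's d = |M₁ − M₂| / SD_pooled = |31.1 − 23.8| / 13.0 = 7.3 / 13.0 = 0.562.
For two independent groups with equal n: n = 2·((z_{α/2} + z_β) / d)².
z_{α/2} + z_β = 1.645 + 1.282 = 2.927.
n = 2 × (2.927 / 0.562)² = 2 × 5.208² = 2 × 27.13 = 54.3.
Round up to the next whole participant.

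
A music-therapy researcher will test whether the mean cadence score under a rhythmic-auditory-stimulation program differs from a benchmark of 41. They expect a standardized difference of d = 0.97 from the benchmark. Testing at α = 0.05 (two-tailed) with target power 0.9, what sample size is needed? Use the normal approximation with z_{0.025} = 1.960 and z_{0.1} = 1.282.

For a one-sample test: n = ((z_{α/2} + z_β) / d)².
z_{α/2} + z_β = 1.960 + 1.282 = 3.242.
n = (3.242 / 0.97)² = 3.342² = 11.17.
Round up.

n = 12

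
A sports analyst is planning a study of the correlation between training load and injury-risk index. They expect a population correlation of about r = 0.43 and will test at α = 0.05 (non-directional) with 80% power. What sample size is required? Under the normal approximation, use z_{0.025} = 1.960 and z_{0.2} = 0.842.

Fisher's z: C = ½·ln((1+r)/(1−r)) = ½·ln(2.5088) = 0.4599.
n = ((z_{α/2} + z_β)/C)² + 3.
(1.960 + 0.842) / 0.4599 = 2.802 / 0.4599 = 6.093.
n = 6.093² + 3 = 37.12 + 3 = 40.1.
Round up.

n = 41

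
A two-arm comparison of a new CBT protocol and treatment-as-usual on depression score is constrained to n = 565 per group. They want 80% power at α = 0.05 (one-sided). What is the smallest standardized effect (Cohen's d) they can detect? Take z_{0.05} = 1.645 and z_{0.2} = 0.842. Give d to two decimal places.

d_min ≈ 0.15

For two independent groups of n = 565 each: d_min = (z_{α} + z_β)·√(2/n).
z-sum = 1.645 + 0.842 = 2.487.
d_min = 2.487 × √(2/565) = 2.487 × 0.0595 = 0.148.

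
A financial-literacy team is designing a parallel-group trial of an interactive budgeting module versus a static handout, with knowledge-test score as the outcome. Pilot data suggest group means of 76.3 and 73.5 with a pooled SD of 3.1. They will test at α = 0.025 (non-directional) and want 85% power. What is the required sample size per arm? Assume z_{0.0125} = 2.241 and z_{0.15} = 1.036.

n = 27 per group

Cohen's d = |M₁ − M₂| / SD_pooled = |76.3 − 73.5| / 3.1 = 2.8 / 3.1 = 0.903.
For two independent groups with equal n: n = 2·((z_{α/2} + z_β) / d)².
z_{α/2} + z_β = 2.241 + 1.036 = 3.277.
n = 2 × (3.277 / 0.903)² = 2 × 3.629² = 2 × 13.17 = 26.3.
Round up to the next whole participant.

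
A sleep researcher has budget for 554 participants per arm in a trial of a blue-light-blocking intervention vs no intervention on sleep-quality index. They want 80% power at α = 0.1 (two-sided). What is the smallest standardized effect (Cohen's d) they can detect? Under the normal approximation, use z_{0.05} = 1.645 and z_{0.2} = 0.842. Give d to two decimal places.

For two independent groups of n = 554 each: d_min = (z_{α/2} + z_β)·√(2/n).
z-sum = 1.645 + 0.842 = 2.487.
d_min = 2.487 × √(2/554) = 2.487 × 0.0601 = 0.149.

d_min ≈ 0.15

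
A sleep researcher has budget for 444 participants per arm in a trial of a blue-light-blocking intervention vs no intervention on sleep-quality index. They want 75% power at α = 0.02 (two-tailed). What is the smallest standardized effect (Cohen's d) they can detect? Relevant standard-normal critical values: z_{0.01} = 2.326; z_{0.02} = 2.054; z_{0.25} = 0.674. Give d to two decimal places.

d_min ≈ 0.20

For two independent groups of n = 444 each: d_min = (z_{α/2} + z_β)·√(2/n).
z-sum = 2.326 + 0.674 = 3.000.
d_min = 3.000 × √(2/444) = 3.000 × 0.0671 = 0.201.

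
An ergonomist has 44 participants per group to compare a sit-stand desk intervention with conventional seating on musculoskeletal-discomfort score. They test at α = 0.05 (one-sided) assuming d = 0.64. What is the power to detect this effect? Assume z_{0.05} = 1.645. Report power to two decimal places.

For two equal groups, power = Φ(d·√(n/2) − z_{α}).
d·√(n/2) = 0.64 × √(44/2) = 0.64 × 4.690 = 3.002.
z_β = 3.002 − 1.645 = 1.357.
Power = Φ(1.357) = 0.913.

power ≈ 0.91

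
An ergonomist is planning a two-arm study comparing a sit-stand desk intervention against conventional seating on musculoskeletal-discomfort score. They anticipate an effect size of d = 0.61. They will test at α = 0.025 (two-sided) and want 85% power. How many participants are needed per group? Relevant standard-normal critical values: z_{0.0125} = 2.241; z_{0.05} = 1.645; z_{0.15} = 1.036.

n = 58 per group

For two independent groups with equal n: n = 2·((z_{α/2} + z_β) / d)².
z_{α/2} + z_β = 2.241 + 1.036 = 3.277.
n = 2 × (3.277 / 0.61)² = 2 × 5.372² = 2 × 28.86 = 57.7.
Round up to the next whole participant.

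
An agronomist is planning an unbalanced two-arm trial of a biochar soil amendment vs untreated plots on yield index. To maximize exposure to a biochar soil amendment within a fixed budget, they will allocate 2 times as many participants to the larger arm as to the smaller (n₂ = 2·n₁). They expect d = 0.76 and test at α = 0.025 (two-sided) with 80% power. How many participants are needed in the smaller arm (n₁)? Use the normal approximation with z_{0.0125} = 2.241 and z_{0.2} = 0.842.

With allocation ratio k = n₂/n₁ = 2, Var(x̄₁−x̄₂) = σ²(1/n₁ + 1/(k·n₁)) = σ²·(k+1)/(k·n₁).
So n₁ = (1 + 1/k)·((z_{α/2} + z_β)/d)² = 1.500 × (3.083/0.76)².
n₁ = 1.500 × 16.46 = 24.7.
Round up: n₁ = 25, giving n₂ = 2 × 25 = 50.

n₁ = 25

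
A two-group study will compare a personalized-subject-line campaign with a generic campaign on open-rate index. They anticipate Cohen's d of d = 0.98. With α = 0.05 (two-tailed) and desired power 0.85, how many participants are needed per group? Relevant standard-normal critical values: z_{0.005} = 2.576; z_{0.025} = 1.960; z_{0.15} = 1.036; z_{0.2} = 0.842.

n = 19 per group

For two independent groups with equal n: n = 2·((z_{α/2} + z_β) / d)².
z_{α/2} + z_β = 1.960 + 1.036 = 2.996.
n = 2 × (2.996 / 0.98)² = 2 × 3.057² = 2 × 9.35 = 18.7.
Round up to the next whole participant.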